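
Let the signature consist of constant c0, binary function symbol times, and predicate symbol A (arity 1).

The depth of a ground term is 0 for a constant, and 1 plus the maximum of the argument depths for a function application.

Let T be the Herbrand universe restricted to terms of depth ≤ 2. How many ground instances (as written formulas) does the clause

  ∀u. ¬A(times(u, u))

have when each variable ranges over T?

Ground terms of depth ≤ 2:
  Let N_k = |{terms of depth ≤ k}|. Then N_0 = 1 and N_k = 1 + N_{k-1}^2 for k ≥ 1 (one summand per function symbol, arity giving the exponent).
  N_0 = 1
  N_1 = 1 + 1^2 = 2
  N_2 = 1 + 2^2 = 5
  Explicitly: c0, times(c0, c0), times(c0, times(c0, c0)), times(times(c0, c0), c0), times(times(c0, c0), times(c0, c0)).
So there are 5 ground terms available for substitution.
The body mentions the single quantified variable u; since ground terms form a free algebra, no two substitutions collapse to the same formula.
Number of ground instances = 5.

5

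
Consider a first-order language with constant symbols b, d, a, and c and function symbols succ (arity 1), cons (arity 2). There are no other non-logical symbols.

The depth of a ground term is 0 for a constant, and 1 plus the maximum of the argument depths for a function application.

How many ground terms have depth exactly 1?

Count level by level. With function symbols succ/1, cons/2, the terms of depth ≤ k are the 4 constants together with each function applied to depth-≤(k−1) tuples, so N_k = 4 + N_{k-1} + N_{k-1}^2.
N_0 = 4
N_1 = 4 + 4 + 4^2 = 24
Terms of depth exactly 1: N_1 − N_0 = 24 − 4 = 20.

20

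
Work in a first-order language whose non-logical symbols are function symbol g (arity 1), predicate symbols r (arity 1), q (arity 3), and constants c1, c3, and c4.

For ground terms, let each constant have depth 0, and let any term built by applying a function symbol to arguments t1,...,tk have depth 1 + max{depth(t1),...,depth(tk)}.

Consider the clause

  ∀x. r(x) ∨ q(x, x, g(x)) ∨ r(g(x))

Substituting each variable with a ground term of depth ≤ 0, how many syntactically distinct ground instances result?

Ground terms of depth ≤ 0:
  Count level by level. With function symbols g/1, the terms of depth ≤ k are the 3 constants together with each function applied to depth-≤(k−1) tuples, so N_k = 3 + N_{k-1}.
  N_0 = 3
So there are 3 ground terms available for substitution.
The variable x ranges independently over the available ground terms, and distinct assignments produce distinct instances.
Number of ground instances = 3.

3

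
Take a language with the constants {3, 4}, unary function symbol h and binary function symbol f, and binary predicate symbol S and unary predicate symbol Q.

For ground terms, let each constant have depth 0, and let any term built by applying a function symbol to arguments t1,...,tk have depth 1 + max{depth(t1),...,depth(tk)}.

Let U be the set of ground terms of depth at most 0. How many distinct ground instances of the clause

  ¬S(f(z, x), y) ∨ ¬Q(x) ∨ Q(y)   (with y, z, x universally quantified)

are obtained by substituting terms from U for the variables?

Ground terms of depth ≤ 0:
  Write N_k for the number of ground terms of depth ≤ k. A term of depth ≤ k is either a constant or a function symbol applied to arguments of depth ≤ k−1, so N_k = 2 + N_{k-1} + N_{k-1}^2.
  N_0 = 2
So there are 2 ground terms available for substitution.
There are 3 variables to instantiate (y, z, x), each occurring in at least one literal, so different choices give different ground instances.
Number of ground instances = 2^3 = 8.

8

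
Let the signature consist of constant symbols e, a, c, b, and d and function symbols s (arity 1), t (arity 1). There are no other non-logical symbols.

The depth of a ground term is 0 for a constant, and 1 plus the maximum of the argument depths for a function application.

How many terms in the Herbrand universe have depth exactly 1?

10

Count level by level. With function symbols s/1, t/1, the terms of depth ≤ k are the 5 constants together with each function applied to depth-≤(k−1) tuples, so N_k = 5 + N_{k-1} + N_{k-1}.
N_0 = 5
N_1 = 5 + 5 + 5 = 15
Terms of depth exactly 1: N_1 − N_0 = 15 − 5 = 10.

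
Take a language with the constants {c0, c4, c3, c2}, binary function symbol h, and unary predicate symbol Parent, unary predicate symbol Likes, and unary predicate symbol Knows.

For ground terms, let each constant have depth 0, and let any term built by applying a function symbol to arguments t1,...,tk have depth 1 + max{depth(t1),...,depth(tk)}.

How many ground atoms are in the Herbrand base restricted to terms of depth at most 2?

1212

First count ground terms of depth ≤ 2.
Let N_k count ground terms of depth at most k. Each non-constant term of depth ≤ k is some function symbol applied to depth-≤(k−1) arguments, giving N_k = 4 + N_{k-1}^2.
N_0 = 4
N_1 = 4 + 4^2 = 20
N_2 = 4 + 20^2 = 404
So |H| = 404.
Ground atoms are formed by filling each argument slot of a predicate with a term from H, so an r-ary predicate gives |H|^r atoms:
  Parent: 404;  Likes: 404;  Knows: 404
Total ground atoms: 404 + 404 + 404 = 1212.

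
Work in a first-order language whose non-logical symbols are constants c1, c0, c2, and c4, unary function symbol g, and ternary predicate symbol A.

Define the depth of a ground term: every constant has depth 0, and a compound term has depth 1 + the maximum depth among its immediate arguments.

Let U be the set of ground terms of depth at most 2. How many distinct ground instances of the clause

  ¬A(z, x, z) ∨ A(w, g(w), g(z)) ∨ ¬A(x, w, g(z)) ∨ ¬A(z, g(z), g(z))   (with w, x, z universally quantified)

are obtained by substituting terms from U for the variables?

1728

Ground terms of depth ≤ 2:
  Count level by level. With function symbols g/1, the terms of depth ≤ k are the 4 constants together with each function applied to depth-≤(k−1) tuples, so N_k = 4 + N_{k-1}.
  N_0 = 4
  N_1 = 4 + 4 = 8
  N_2 = 4 + 8 = 12
So there are 12 ground terms available for substitution.
The clause has 3 distinct variables (w, x, z), each appearing in the body. In the free term algebra distinct substitutions yield syntactically distinct ground instances.
Number of ground instances = 12^3 = 1728.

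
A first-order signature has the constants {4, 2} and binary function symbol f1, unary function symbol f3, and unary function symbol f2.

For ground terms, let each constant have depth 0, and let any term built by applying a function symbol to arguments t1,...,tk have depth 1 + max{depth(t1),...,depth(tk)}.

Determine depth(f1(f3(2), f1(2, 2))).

2

depth(f3(2)) = 1 + depth(2) = 1 + 0 = 1
depth(f1(2, 2)) = 1 + max(0, 0) = 1
depth(f1(f3(2), f1(2, 2))) = 1 + max(1, 1) = 2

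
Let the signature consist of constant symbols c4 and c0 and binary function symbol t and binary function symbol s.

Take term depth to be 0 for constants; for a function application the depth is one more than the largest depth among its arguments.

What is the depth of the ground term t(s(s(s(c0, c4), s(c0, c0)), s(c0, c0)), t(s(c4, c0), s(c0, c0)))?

4

depth(s(c0, c4)) = 1 + max(0, 0) = 1
depth(s(c0, c0)) = 1 + max(0, 0) = 1
depth(s(s(c0, c4), s(c0, c0))) = 1 + max(1, 1) = 2
depth(s(s(s(c0, c4), s(c0, c0)), s(c0, c0))) = 1 + max(2, 1) = 3
depth(s(c4, c0)) = 1 + max(0, 0) = 1
depth(t(s(c4, c0), s(c0, c0))) = 1 + max(1, 1) = 2
depth(t(s(s(s(c0, c4), s(c0, c0)), s(c0, c0)), t(s(c4, c0), s(c0, c0)))) = 1 + max(3, 2) = 4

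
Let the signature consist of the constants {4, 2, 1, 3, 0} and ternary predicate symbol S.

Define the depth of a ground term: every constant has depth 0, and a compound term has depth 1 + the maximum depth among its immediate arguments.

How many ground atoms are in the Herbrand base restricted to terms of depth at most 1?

First count ground terms of depth ≤ 1.
With no function symbols every ground term is a constant, so there are exactly 5 ground terms at every depth bound.
N_0 = 5
N_1 = 5
So |H| = 5.
A ground atom is a predicate applied to a tuple of terms from H, so the count is the sum over predicates of |H|^arity:
  S: 5^3 = 125
Total ground atoms: 125.

125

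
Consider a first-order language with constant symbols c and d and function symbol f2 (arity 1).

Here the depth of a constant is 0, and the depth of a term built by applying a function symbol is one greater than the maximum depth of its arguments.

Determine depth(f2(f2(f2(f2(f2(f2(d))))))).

6

depth(f2(d)) = 1 + depth(d) = 1 + 0 = 1
depth(f2(f2(d))) = 1 + depth(f2(d)) = 1 + 1 = 2
depth(f2(f2(f2(d)))) = 1 + depth(f2(f2(d))) = 1 + 2 = 3
depth(f2(f2(f2(f2(d))))) = 1 + depth(f2(f2(f2(d)))) = 1 + 3 = 4
depth(f2(f2(f2(f2(f2(d)))))) = 1 + depth(f2(f2(f2(f2(d))))) = 1 + 4 = 5
depth(f2(f2(f2(f2(f2(f2(d))))))) = 1 + depth(f2(f2(f2(f2(f2(d)))))) = 1 + 5 = 6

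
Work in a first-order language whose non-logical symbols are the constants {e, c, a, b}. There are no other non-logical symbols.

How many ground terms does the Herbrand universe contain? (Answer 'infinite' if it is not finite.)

4

There are no function symbols, so every ground term is one of the 4 constants.
The Herbrand universe is {e, c, a, b}, which is finite with 4 elements.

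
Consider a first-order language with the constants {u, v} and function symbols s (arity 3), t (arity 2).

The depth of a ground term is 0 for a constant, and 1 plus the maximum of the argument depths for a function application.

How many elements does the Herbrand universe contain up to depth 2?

2942

Let N_k count ground terms of depth at most k. Each non-constant term of depth ≤ k is some function symbol applied to depth-≤(k−1) arguments, giving N_k = 2 + N_{k-1}^3 + N_{k-1}^2.
N_0 = 2
N_1 = 2 + 2^3 + 2^2 = 14
N_2 = 2 + 14^3 + 14^2 = 2942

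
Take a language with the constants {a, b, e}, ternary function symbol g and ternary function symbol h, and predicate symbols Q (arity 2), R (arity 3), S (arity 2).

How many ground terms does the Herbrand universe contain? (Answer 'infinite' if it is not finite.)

infinite

The signature has at least one function symbol (g, arity 3) and at least one constant (a).
Iterating g gives infinitely many distinct ground terms: a, g(a, a, a), g(g(a, a, a), g(a, a, a), g(a, a, a)), ...
So the Herbrand universe is infinite.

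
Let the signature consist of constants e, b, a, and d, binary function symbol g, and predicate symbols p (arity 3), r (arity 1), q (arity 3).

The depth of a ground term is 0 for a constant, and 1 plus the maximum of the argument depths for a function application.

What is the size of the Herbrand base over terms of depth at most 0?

First count ground terms of depth ≤ 0.
Write N_k for the number of ground terms of depth ≤ k. A term of depth ≤ k is either a constant or a function symbol applied to arguments of depth ≤ k−1, so N_k = 4 + N_{k-1}^2.
N_0 = 4
So |H| = 4.
For each predicate symbol, the number of ground atoms is |H| raised to its arity; summing:
  p: 4^3 = 64;  r: 4;  q: 4^3 = 64
Total ground atoms: 64 + 4 + 64 = 132.

132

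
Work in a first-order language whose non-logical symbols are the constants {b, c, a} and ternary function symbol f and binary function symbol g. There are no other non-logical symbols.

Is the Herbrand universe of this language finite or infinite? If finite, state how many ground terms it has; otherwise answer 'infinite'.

The signature has at least one function symbol (f, arity 3) and at least one constant (b).
Iterating f gives infinitely many distinct ground terms: b, f(b, b, b), f(f(b, b, b), f(b, b, b), f(b, b, b)), ...
So the Herbrand universe is infinite.

infinite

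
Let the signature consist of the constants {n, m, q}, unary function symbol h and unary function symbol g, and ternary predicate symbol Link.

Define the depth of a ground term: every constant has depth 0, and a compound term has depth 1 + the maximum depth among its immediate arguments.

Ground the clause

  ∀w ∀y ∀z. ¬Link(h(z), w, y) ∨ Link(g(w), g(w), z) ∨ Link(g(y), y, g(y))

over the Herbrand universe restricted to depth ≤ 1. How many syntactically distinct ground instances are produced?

Ground terms of depth ≤ 1:
  Count level by level. With function symbols h/1, g/1, the terms of depth ≤ k are the 3 constants together with each function applied to depth-≤(k−1) tuples, so N_k = 3 + N_{k-1} + N_{k-1}.
  N_0 = 3
  N_1 = 3 + 3 + 3 = 9
  Explicitly: n, m, q, h(n), h(m), h(q), g(n), g(m), g(q).
So there are 9 ground terms available for substitution.
The clause has 3 distinct variables (w, y, z), each appearing in the body. In the free term algebra distinct substitutions yield syntactically distinct ground instances.
Number of ground instances = 9^3 = 729.

729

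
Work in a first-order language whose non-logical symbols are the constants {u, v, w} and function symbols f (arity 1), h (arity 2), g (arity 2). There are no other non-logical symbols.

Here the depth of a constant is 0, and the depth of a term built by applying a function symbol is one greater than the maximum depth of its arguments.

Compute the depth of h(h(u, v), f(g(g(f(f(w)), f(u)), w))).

6

depth(h(u, v)) = 1 + max(0, 0) = 1
depth(f(w)) = 1 + depth(w) = 1 + 0 = 1
depth(f(f(w))) = 1 + depth(f(w)) = 1 + 1 = 2
depth(f(u)) = 1 + depth(u) = 1 + 0 = 1
depth(g(f(f(w)), f(u))) = 1 + max(2, 1) = 3
depth(g(g(f(f(w)), f(u)), w)) = 1 + max(3, 0) = 4
depth(f(g(g(f(f(w)), f(u)), w))) = 1 + depth(g(g(f(f(w)), f(u)), w)) = 1 + 4 = 5
depth(h(h(u, v), f(g(g(f(f(w)), f(u)), w)))) = 1 + max(1, 5) = 6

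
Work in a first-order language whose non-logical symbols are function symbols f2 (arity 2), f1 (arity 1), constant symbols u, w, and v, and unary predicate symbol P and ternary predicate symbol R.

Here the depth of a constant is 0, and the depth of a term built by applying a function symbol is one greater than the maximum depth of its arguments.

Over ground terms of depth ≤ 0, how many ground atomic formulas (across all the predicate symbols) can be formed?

First count ground terms of depth ≤ 0.
Let N_k count ground terms of depth at most k. Each non-constant term of depth ≤ k is some function symbol applied to depth-≤(k−1) arguments, giving N_k = 3 + N_{k-1}^2 + N_{k-1}.
N_0 = 3
Explicitly: u, w, v.
So |H| = 3.
Ground atoms are formed by filling each argument slot of a predicate with a term from H, so an r-ary predicate gives |H|^r atoms:
  P: 3;  R: 3^3 = 27
Total ground atoms: 3 + 27 = 30.

30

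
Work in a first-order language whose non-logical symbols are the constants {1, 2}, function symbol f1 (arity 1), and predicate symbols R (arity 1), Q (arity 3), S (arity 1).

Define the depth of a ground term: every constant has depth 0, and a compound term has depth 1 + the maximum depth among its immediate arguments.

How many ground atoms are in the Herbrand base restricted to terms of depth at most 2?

228

First count ground terms of depth ≤ 2.
Count level by level. With function symbols f1/1, the terms of depth ≤ k are the 2 constants together with each function applied to depth-≤(k−1) tuples, so N_k = 2 + N_{k-1}.
N_0 = 2
N_1 = 2 + 2 = 4
N_2 = 2 + 4 = 6
Explicitly: 1, 2, f1(1), f1(2), f1(f1(1)), f1(f1(2)).
So |H| = 6.
For each predicate symbol, the number of ground atoms is |H| raised to its arity; summing:
  R: 6;  Q: 6^3 = 216;  S: 6
Total ground atoms: 6 + 216 + 6 = 228.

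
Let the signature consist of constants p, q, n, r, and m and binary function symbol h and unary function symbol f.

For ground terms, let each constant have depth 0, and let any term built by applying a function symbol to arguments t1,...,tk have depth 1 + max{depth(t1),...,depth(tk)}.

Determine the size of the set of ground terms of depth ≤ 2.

Let N_k = |{terms of depth ≤ k}|. Then N_0 = 5 and N_k = 5 + N_{k-1}^2 + N_{k-1} for k ≥ 1 (one summand per function symbol, arity giving the exponent).
N_0 = 5
N_1 = 5 + 5^2 + 5 = 35
N_2 = 5 + 35^2 + 35 = 1265

1265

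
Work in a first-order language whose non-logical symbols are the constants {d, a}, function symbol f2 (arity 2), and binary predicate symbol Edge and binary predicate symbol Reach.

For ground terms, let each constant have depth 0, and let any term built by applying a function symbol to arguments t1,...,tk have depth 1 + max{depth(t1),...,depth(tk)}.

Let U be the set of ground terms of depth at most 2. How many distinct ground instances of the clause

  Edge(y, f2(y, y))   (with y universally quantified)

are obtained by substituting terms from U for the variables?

Ground terms of depth ≤ 2:
  Let N_k = |{terms of depth ≤ k}|. Then N_0 = 2 and N_k = 2 + N_{k-1}^2 for k ≥ 1 (one summand per function symbol, arity giving the exponent).
  N_0 = 2
  N_1 = 2 + 2^2 = 6
  N_2 = 2 + 6^2 = 38
So there are 38 ground terms available for substitution.
There is 1 variable to instantiate (y),  occurring in at least one literal, so different choices give different ground instances.
Number of ground instances = 38.

38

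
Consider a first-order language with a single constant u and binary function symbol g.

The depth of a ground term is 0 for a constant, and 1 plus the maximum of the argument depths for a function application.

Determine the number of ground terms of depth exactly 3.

21

Let N_k = |{terms of depth ≤ k}|. Then N_0 = 1 and N_k = 1 + N_{k-1}^2 for k ≥ 1 (one summand per function symbol, arity giving the exponent).
N_0 = 1
N_1 = 1 + 1^2 = 2
N_2 = 1 + 2^2 = 5
N_3 = 1 + 5^2 = 26
Terms of depth exactly 3: N_3 − N_2 = 26 − 5 = 21.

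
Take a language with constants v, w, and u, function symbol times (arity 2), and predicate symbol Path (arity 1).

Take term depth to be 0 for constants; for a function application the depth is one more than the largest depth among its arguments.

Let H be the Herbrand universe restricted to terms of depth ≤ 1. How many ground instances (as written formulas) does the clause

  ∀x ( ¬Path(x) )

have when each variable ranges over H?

12

Ground terms of depth ≤ 1:
  If N_k denotes the number of depth-≤k ground terms, the 3 constants give N_0 = 3, and each function symbol of arity r contributes N_{k-1}^r new terms at level k: N_k = 3 + N_{k-1}^2.
  N_0 = 3
  N_1 = 3 + 3^2 = 12
So there are 12 ground terms available for substitution.
The variable x ranges independently over the available ground terms, and distinct assignments produce distinct instances.
Number of ground instances = 12.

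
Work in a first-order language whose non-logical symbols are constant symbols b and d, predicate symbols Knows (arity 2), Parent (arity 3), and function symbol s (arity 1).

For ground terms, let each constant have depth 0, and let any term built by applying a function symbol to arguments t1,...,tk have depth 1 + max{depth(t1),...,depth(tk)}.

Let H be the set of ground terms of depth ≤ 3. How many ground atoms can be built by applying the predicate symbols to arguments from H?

First count ground terms of depth ≤ 3.
If N_k denotes the number of depth-≤k ground terms, the 2 constants give N_0 = 2, and each function symbol of arity r contributes N_{k-1}^r new terms at level k: N_k = 2 + N_{k-1}.
N_0 = 2
N_1 = 2 + 2 = 4
N_2 = 2 + 4 = 6
N_3 = 2 + 6 = 8
Explicitly: b, d, s(b), s(d), s(s(b)), s(s(d)), s(s(s(b))), s(s(s(d))).
So |H| = 8.
For each predicate symbol, the number of ground atoms is |H| raised to its arity; summing:
  Knows: 8^2 = 64;  Parent: 8^3 = 512
Total ground atoms: 64 + 512 = 576.

576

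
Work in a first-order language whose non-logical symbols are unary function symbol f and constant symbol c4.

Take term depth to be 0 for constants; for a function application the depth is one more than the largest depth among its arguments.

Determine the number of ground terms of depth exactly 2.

Let N_k = |{terms of depth ≤ k}|. Then N_0 = 1 and N_k = 1 + N_{k-1} for k ≥ 1 (one summand per function symbol, arity giving the exponent).
N_0 = 1
N_1 = 1 + 1 = 2
N_2 = 1 + 2 = 3
Terms of depth exactly 2: N_2 − N_1 = 3 − 2 = 1.

1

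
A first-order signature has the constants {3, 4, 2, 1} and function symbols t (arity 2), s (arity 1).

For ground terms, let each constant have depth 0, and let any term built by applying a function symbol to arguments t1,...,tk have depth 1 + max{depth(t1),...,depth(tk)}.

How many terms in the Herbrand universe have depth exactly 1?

20

Let N_k = |{terms of depth ≤ k}|. Then N_0 = 4 and N_k = 4 + N_{k-1}^2 + N_{k-1} for k ≥ 1 (one summand per function symbol, arity giving the exponent).
N_0 = 4
N_1 = 4 + 4^2 + 4 = 24
Terms of depth exactly 1: N_1 − N_0 = 24 − 4 = 20.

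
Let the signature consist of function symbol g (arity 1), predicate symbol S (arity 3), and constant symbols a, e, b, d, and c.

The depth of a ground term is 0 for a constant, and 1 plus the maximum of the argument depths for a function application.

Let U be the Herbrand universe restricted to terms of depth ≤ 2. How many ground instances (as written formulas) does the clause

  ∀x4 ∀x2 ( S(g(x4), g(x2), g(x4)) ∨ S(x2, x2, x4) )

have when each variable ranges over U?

225

Ground terms of depth ≤ 2:
  Count level by level. With function symbols g/1, the terms of depth ≤ k are the 5 constants together with each function applied to depth-≤(k−1) tuples, so N_k = 5 + N_{k-1}.
  N_0 = 5
  N_1 = 5 + 5 = 10
  N_2 = 5 + 10 = 15
So there are 15 ground terms available for substitution.
The clause has 2 distinct variables (x4, x2), each appearing in the body. In the free term algebra distinct substitutions yield syntactically distinct ground instances.
Number of ground instances = 15^2 = 225.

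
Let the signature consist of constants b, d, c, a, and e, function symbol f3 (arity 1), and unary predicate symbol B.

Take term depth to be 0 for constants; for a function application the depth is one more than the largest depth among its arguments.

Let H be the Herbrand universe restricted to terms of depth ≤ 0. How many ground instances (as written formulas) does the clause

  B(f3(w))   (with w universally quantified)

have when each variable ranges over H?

Ground terms of depth ≤ 0:
  If N_k denotes the number of depth-≤k ground terms, the 5 constants give N_0 = 5, and each function symbol of arity r contributes N_{k-1}^r new terms at level k: N_k = 5 + N_{k-1}.
  N_0 = 5
  Explicitly: b, d, c, a, e.
So there are 5 ground terms available for substitution.
There is 1 variable to instantiate (w),  occurring in at least one literal, so different choices give different ground instances.
Number of ground instances = 5.

5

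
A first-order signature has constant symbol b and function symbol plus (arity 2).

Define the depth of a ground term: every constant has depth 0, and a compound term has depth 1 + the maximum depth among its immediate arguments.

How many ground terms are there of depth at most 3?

Count level by level. With function symbols plus/2, the terms of depth ≤ k are the 1 constant together with each function applied to depth-≤(k−1) tuples, so N_k = 1 + N_{k-1}^2.
N_0 = 1
N_1 = 1 + 1^2 = 2
N_2 = 1 + 2^2 = 5
N_3 = 1 + 5^2 = 26

26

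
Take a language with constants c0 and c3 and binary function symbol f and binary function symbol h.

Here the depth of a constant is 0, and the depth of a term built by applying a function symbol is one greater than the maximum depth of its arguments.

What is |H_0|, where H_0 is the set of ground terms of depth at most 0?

2

Count level by level. With function symbols f/2, h/2, the terms of depth ≤ k are the 2 constants together with each function applied to depth-≤(k−1) tuples, so N_k = 2 + N_{k-1}^2 + N_{k-1}^2.
N_0 = 2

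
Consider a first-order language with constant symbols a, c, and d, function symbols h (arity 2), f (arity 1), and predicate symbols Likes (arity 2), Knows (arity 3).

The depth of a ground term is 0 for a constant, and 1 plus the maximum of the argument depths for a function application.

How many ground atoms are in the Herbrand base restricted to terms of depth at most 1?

3600

First count ground terms of depth ≤ 1.
Write N_k for the number of ground terms of depth ≤ k. A term of depth ≤ k is either a constant or a function symbol applied to arguments of depth ≤ k−1, so N_k = 3 + N_{k-1}^2 + N_{k-1}.
N_0 = 3
N_1 = 3 + 3^2 + 3 = 15
So |H| = 15.
For each predicate symbol, the number of ground atoms is |H| raised to its arity; summing:
  Likes: 15^2 = 225;  Knows: 15^3 = 3375
Total ground atoms: 225 + 3375 = 3600.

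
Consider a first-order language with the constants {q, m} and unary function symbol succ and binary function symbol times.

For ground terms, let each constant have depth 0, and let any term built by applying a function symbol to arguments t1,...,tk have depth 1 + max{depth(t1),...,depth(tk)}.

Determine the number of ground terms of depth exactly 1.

Count level by level. With function symbols succ/1, times/2, the terms of depth ≤ k are the 2 constants together with each function applied to depth-≤(k−1) tuples, so N_k = 2 + N_{k-1} + N_{k-1}^2.
N_0 = 2
N_1 = 2 + 2 + 2^2 = 8
Terms of depth exactly 1: N_1 − N_0 = 8 − 2 = 6.

6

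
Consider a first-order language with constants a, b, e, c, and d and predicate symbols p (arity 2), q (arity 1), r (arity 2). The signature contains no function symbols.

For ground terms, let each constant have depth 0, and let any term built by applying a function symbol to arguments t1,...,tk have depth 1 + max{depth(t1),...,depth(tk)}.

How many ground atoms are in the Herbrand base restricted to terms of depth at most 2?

55

First count ground terms of depth ≤ 2.
With no function symbols every ground term is a constant, so there are exactly 5 ground terms at every depth bound.
N_0 = 5
N_1 = 5
N_2 = 5
Explicitly: a, b, e, c, d.
So |H| = 5.
A ground atom is a predicate applied to a tuple of terms from H, so the count is the sum over predicates of |H|^arity:
  p: 5^2 = 25;  q: 5;  r: 5^2 = 25
Total ground atoms: 25 + 5 + 25 = 55.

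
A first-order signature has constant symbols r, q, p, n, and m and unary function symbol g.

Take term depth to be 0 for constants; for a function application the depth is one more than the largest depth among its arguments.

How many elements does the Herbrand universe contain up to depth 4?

Let N_k = |{terms of depth ≤ k}|. Then N_0 = 5 and N_k = 5 + N_{k-1} for k ≥ 1 (one summand per function symbol, arity giving the exponent).
N_0 = 5
N_1 = 5 + 5 = 10
N_2 = 5 + 10 = 15
N_3 = 5 + 15 = 20
N_4 = 5 + 20 = 25

25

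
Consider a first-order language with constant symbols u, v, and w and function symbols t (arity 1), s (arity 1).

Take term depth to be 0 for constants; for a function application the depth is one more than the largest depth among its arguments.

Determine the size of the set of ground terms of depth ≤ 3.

45

Count level by level. With function symbols t/1, s/1, the terms of depth ≤ k are the 3 constants together with each function applied to depth-≤(k−1) tuples, so N_k = 3 + N_{k-1} + N_{k-1}.
N_0 = 3
N_1 = 3 + 3 + 3 = 9
N_2 = 3 + 9 + 9 = 21
N_3 = 3 + 21 + 21 = 45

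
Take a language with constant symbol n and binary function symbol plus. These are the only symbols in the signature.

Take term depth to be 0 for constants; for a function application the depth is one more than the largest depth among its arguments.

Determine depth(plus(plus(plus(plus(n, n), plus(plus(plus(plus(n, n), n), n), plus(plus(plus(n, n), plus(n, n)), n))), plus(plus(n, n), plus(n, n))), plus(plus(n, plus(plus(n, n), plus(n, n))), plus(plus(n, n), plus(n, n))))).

7

depth(plus(n, n)) = 1 + max(0, 0) = 1
depth(plus(plus(n, n), n)) = 1 + max(1, 0) = 2
depth(plus(plus(plus(n, n), n), n)) = 1 + max(2, 0) = 3
depth(plus(plus(n, n), plus(n, n))) = 1 + max(1, 1) = 2
depth(plus(plus(plus(n, n), plus(n, n)), n)) = 1 + max(2, 0) = 3
depth(plus(plus(plus(plus(n, n), n), n), plus(plus(plus(n, n), plus(n, n)), n))) = 1 + max(3, 3) = 4
depth(plus(plus(n, n), plus(plus(plus(plus(n, n), n), n), plus(plus(plus(n, n), plus(n, n)), n)))) = 1 + max(1, 4) = 5
depth(plus(plus(plus(n, n), plus(plus(plus(plus(n, n), n), n), plus(plus(plus(n, n), plus(n, n)), n))), plus(plus(n, n), plus(n, n)))) = 1 + max(5, 2) = 6
depth(plus(n, plus(plus(n, n), plus(n, n)))) = 1 + max(0, 2) = 3
depth(plus(plus(n, plus(plus(n, n), plus(n, n))), plus(plus(n, n), plus(n, n)))) = 1 + max(3, 2) = 4
depth(plus(plus(plus(plus(n, n), plus(plus(plus(plus(n, n), n), n), plus(plus(plus(n, n), plus(n, n)), n))), plus(plus(n, n), plus(n, n))), plus(plus(n, plus(plus(n, n), plus(n, n))), plus(plus(n, n), plus(n, n))))) = 1 + max(6, 4) = 7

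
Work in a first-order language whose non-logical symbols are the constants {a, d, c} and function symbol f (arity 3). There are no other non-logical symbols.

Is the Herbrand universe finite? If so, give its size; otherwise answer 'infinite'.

infinite

The signature has at least one function symbol (f, arity 3) and at least one constant (a).
Iterating f gives infinitely many distinct ground terms: a, f(a, a, a), f(f(a, a, a), f(a, a, a), f(a, a, a)), ...
So the Herbrand universe is infinite.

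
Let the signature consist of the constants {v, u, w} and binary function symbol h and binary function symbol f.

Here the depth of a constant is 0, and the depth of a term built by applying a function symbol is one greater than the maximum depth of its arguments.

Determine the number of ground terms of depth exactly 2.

Write N_k for the number of ground terms of depth ≤ k. A term of depth ≤ k is either a constant or a function symbol applied to arguments of depth ≤ k−1, so N_k = 3 + N_{k-1}^2 + N_{k-1}^2.
N_0 = 3
N_1 = 3 + 3^2 + 3^2 = 21
N_2 = 3 + 21^2 + 21^2 = 885
Terms of depth exactly 2: N_2 − N_1 = 885 − 21 = 864.

864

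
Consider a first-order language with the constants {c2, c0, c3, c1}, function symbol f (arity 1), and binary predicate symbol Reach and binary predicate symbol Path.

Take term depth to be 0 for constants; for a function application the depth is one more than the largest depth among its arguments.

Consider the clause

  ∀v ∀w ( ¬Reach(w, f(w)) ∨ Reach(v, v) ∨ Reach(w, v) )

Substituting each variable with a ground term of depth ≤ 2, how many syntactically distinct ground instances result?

Ground terms of depth ≤ 2:
  Let N_k = |{terms of depth ≤ k}|. Then N_0 = 4 and N_k = 4 + N_{k-1} for k ≥ 1 (one summand per function symbol, arity giving the exponent).
  N_0 = 4
  N_1 = 4 + 4 = 8
  N_2 = 4 + 8 = 12
  Explicitly: c2, c0, c3, c1, f(c2), f(c0), f(c3), f(c1), f(f(c2)), f(f(c0)), f(f(c3)), f(f(c1)).
So there are 12 ground terms available for substitution.
The clause has 2 distinct variables (v, w), each appearing in the body. In the free term algebra distinct substitutions yield syntactically distinct ground instances.
Number of ground instances = 12^2 = 144.

144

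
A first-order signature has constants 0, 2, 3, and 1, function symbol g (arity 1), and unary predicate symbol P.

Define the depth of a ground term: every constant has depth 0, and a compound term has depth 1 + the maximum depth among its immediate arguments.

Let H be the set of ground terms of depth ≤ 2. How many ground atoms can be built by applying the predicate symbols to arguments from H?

First count ground terms of depth ≤ 2.
Count level by level. With function symbols g/1, the terms of depth ≤ k are the 4 constants together with each function applied to depth-≤(k−1) tuples, so N_k = 4 + N_{k-1}.
N_0 = 4
N_1 = 4 + 4 = 8
N_2 = 4 + 8 = 12
So |H| = 12.
Each predicate of arity r yields |H|^r ground atoms (one per choice of an r-tuple from H):
  P: 12
Total ground atoms: 12.

12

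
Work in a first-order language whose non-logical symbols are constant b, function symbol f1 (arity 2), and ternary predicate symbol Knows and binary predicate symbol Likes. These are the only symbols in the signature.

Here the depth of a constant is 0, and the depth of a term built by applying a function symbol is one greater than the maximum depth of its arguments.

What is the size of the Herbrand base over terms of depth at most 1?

First count ground terms of depth ≤ 1.
Write N_k for the number of ground terms of depth ≤ k. A term of depth ≤ k is either a constant or a function symbol applied to arguments of depth ≤ k−1, so N_k = 1 + N_{k-1}^2.
N_0 = 1
N_1 = 1 + 1^2 = 2
Explicitly: b, f1(b, b).
So |H| = 2.
For each predicate symbol, the number of ground atoms is |H| raised to its arity; summing:
  Knows: 2^3 = 8;  Likes: 2^2 = 4
Total ground atoms: 8 + 4 = 12.

12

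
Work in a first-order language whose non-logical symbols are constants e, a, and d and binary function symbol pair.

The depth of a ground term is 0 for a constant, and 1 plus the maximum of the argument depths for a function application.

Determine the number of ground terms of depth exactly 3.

Write N_k for the number of ground terms of depth ≤ k. A term of depth ≤ k is either a constant or a function symbol applied to arguments of depth ≤ k−1, so N_k = 3 + N_{k-1}^2.
N_0 = 3
N_1 = 3 + 3^2 = 12
N_2 = 3 + 12^2 = 147
N_3 = 3 + 147^2 = 21612
Terms of depth exactly 3: N_3 − N_2 = 21612 − 147 = 21465.

21465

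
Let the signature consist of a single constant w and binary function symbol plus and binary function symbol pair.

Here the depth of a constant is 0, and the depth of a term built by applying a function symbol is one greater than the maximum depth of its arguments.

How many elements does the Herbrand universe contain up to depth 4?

1045459

Write N_k for the number of ground terms of depth ≤ k. A term of depth ≤ k is either a constant or a function symbol applied to arguments of depth ≤ k−1, so N_k = 1 + N_{k-1}^2 + N_{k-1}^2.
N_0 = 1
N_1 = 1 + 1^2 + 1^2 = 3
N_2 = 1 + 3^2 + 3^2 = 19
N_3 = 1 + 19^2 + 19^2 = 723
N_4 = 1 + 723^2 + 723^2 = 1045459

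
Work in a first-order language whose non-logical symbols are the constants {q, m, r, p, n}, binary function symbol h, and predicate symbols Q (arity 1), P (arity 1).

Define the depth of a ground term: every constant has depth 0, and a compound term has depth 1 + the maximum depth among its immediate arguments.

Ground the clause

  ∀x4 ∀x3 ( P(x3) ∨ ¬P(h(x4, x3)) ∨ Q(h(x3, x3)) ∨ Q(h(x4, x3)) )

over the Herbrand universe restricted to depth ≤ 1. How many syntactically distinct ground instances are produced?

Ground terms of depth ≤ 1:
  Write N_k for the number of ground terms of depth ≤ k. A term of depth ≤ k is either a constant or a function symbol applied to arguments of depth ≤ k−1, so N_k = 5 + N_{k-1}^2.
  N_0 = 5
  N_1 = 5 + 5^2 = 30
So there are 30 ground terms available for substitution.
The clause has 2 distinct variables (x4, x3), each appearing in the body. In the free term algebra distinct substitutions yield syntactically distinct ground instances.
Number of ground instances = 30^2 = 900.

900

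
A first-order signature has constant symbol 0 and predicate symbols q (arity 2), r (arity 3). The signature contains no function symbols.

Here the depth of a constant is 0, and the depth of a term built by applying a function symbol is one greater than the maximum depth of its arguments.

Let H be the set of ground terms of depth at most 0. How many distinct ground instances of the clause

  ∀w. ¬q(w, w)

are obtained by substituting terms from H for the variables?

Ground terms of depth ≤ 0:
  With no function symbols every ground term is a constant, so there is exactly 1 ground term at every depth bound.
  N_0 = 1
  Explicitly: 0.
So there is exactly 1 ground term available for substitution.
The clause has 1 distinct variable (w), which appears in the body. In the free term algebra distinct substitutions yield syntactically distinct ground instances.
Number of ground instances = 1.

1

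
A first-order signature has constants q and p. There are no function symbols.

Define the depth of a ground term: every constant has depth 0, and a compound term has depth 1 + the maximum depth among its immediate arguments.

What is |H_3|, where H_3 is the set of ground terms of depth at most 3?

With no function symbols every ground term is a constant, so there are exactly 2 ground terms at every depth bound.
N_0 = 2
N_1 = 2
N_2 = 2
N_3 = 2

2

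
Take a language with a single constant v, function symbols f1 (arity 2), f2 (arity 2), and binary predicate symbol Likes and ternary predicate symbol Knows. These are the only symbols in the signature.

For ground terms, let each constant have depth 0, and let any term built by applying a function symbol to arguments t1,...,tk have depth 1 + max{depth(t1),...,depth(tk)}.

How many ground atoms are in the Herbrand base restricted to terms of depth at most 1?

36

First count ground terms of depth ≤ 1.
Count level by level. With function symbols f1/2, f2/2, the terms of depth ≤ k are the 1 constant together with each function applied to depth-≤(k−1) tuples, so N_k = 1 + N_{k-1}^2 + N_{k-1}^2.
N_0 = 1
N_1 = 1 + 1^2 + 1^2 = 3
So |H| = 3.
Ground atoms are formed by filling each argument slot of a predicate with a term from H, so an r-ary predicate gives |H|^r atoms:
  Likes: 3^2 = 9;  Knows: 3^3 = 27
Total ground atoms: 9 + 27 = 36.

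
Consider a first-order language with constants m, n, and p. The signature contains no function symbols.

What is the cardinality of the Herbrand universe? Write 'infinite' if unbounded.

There are no function symbols, so every ground term is one of the 3 constants.
The Herbrand universe is {m, n, p}, which is finite with 3 elements.

3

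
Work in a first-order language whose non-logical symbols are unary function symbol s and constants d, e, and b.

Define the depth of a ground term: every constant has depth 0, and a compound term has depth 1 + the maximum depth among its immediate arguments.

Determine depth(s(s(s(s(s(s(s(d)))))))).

depth(s(d)) = 1 + depth(d) = 1 + 0 = 1
depth(s(s(d))) = 1 + depth(s(d)) = 1 + 1 = 2
depth(s(s(s(d)))) = 1 + depth(s(s(d))) = 1 + 2 = 3
depth(s(s(s(s(d))))) = 1 + depth(s(s(s(d)))) = 1 + 3 = 4
depth(s(s(s(s(s(d)))))) = 1 + depth(s(s(s(s(d))))) = 1 + 4 = 5
depth(s(s(s(s(s(s(d))))))) = 1 + depth(s(s(s(s(s(d)))))) = 1 + 5 = 6
depth(s(s(s(s(s(s(s(d)))))))) = 1 + depth(s(s(s(s(s(s(d))))))) = 1 + 6 = 7

7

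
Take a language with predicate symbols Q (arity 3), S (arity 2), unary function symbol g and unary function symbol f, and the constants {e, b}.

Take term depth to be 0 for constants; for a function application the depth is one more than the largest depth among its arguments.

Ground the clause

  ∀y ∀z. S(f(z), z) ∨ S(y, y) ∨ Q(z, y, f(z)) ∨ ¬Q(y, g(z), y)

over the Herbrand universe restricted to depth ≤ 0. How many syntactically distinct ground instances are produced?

4

Ground terms of depth ≤ 0:
  If N_k denotes the number of depth-≤k ground terms, the 2 constants give N_0 = 2, and each function symbol of arity r contributes N_{k-1}^r new terms at level k: N_k = 2 + N_{k-1} + N_{k-1}.
  N_0 = 2
So there are 2 ground terms available for substitution.
Each of y, z ranges independently over the available ground terms, and distinct assignments produce distinct instances.
Number of ground instances = 2^2 = 4.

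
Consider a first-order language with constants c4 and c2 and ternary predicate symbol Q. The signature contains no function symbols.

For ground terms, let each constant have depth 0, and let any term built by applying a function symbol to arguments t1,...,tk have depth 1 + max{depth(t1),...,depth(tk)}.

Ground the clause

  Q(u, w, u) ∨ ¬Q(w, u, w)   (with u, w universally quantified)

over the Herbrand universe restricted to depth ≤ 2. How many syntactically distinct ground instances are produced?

Ground terms of depth ≤ 2:
  With no function symbols every ground term is a constant, so there are exactly 2 ground terms at every depth bound.
  N_0 = 2
  N_1 = 2
  N_2 = 2
  Explicitly: c4, c2.
So there are 2 ground terms available for substitution.
The clause has 2 distinct variables (u, w), each appearing in the body. In the free term algebra distinct substitutions yield syntactically distinct ground instances.
Number of ground instances = 2^2 = 4.

4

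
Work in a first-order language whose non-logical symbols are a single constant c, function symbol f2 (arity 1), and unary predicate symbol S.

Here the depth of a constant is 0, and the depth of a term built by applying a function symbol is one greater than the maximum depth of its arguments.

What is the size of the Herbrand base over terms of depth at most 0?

1

First count ground terms of depth ≤ 0.
Count level by level. With function symbols f2/1, the terms of depth ≤ k are the 1 constant together with each function applied to depth-≤(k−1) tuples, so N_k = 1 + N_{k-1}.
N_0 = 1
So |H| = 1.
Ground atoms are formed by filling each argument slot of a predicate with a term from H, so an r-ary predicate gives |H|^r atoms:
  S: 1
Total ground atoms: 1.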